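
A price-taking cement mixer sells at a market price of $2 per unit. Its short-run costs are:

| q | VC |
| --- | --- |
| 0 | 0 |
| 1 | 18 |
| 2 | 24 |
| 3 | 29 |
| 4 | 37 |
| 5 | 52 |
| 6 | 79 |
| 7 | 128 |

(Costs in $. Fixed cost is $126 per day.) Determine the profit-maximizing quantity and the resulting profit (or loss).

q = 0 (shut down); profit = -$126

Profit at each row (π = 2q − TC): q=0: -126; q=1: -142; q=2: -146; q=3: -149; q=4: -155; q=5: -168; q=6: -193; q=7: -240.
Profit is highest at q = 0. Equivalently, the lowest AVC in the table is 37/4 ≈ $9.25 at q = 4, and P = $2 falls below it — price never covers variable cost, so the firm shuts down and loses only its fixed cost.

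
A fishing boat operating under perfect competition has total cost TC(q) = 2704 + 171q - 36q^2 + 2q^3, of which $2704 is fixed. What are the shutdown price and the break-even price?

AVC = 171 - 36q + 2q^2; minimized at q = 9, giving min AVC = $9. That is the shutdown price.
ATC = 2704/q + 171 - 36q + 2q^2. Setting dATC/dq = −2704/q^2 − 36 + 4q = 0 gives q = 13 (since 4·13^3 − 36·13^2 = 2704).
min ATC = 2704/13 + 171 − 36·13 + 2·13^2 = $249. That is the break-even price.
Between these two prices the firm operates at a loss; above $249 it earns a profit.

Shutdown price = $9; break-even price = $249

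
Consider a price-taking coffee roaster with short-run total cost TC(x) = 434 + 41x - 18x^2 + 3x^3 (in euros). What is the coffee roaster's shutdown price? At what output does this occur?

€14 per unit, at x = 3

The shutdown price is the minimum of AVC. VC = 41x - 18x^2 + 3x^3, so AVC = 41 - 18x + 3x^2.
At the minimum of AVC, MC = AVC. MC = 41 - 36x + 9x^2; setting MC = AVC gives 6x^2 - 18x = 0, so x = 3. min AVC = 14.
So the shutdown price is €14.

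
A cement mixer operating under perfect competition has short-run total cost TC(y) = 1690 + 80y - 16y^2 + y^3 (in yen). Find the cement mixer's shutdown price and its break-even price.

Shutdown price = ¥16; break-even price = ¥171

AVC = 80 - 16y + y^2; minimized at y = 8, giving min AVC = ¥16. That is the shutdown price.
ATC = 1690/y + 80 - 16y + y^2. Setting dATC/dy = −1690/y^2 − 16 + 2y = 0 gives y = 13 (since 2·13^3 − 16·13^2 = 1690).
min ATC = 1690/13 + 80 − 16·13 + 13^2 = ¥171. That is the break-even price.
Between these two prices the firm operates at a loss; above ¥171 it earns a profit.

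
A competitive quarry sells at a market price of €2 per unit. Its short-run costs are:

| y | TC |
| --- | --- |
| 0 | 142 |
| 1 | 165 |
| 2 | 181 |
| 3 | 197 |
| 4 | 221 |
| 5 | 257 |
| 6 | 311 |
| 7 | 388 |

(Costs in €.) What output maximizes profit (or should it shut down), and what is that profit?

y = 0 (shut down); profit = -€142

Compute π = P·y − TC at each output: y=0: -142; y=1: -163; y=2: -177; y=3: -191; y=4: -213; y=5: -247; y=6: -299; y=7: -374.
Profit is highest at y = 0. Equivalently, the lowest AVC in the table is 55/3 ≈ €18.33 at y = 3, and P = €2 falls below it — price never covers variable cost, so the firm shuts down and loses only its fixed cost.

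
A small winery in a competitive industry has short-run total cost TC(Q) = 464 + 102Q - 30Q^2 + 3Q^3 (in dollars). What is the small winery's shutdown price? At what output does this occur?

The firm shuts down when price falls below the minimum of average variable cost. AVC = VC/Q = 102 - 30Q + 3Q^2.
dAVC/dQ = -30 + 6Q = 0 gives Q = 5. min AVC = 102 - 30·5 + 3·5^2 = 27.
So the shutdown price is $27.

$27 per unit, at Q = 5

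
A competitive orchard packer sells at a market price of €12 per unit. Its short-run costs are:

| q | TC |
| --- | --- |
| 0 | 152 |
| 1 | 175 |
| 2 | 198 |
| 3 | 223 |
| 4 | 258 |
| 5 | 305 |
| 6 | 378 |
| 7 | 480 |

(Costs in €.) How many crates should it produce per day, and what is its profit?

q = 0 (shut down); profit = -€152

Profit at each row (π = 12q − TC): q=0: -152; q=1: -163; q=2: -174; q=3: -187; q=4: -210; q=5: -245; q=6: -306; q=7: -396.
Profit is highest at q = 0. Equivalently, the lowest AVC in the table is 23/1 ≈ €23 at q = 1, and P = €12 falls below it — price never covers variable cost, so the firm shuts down and loses only its fixed cost.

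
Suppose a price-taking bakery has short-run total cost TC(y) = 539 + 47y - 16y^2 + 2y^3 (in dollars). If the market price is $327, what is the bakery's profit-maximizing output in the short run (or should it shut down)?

From TC, MC = TC'(y) = 47 - 32y + 6y^2 and AVC = VC/y = 47 - 16y + 2y^2.
The AVC parabola has its vertex at y = 16/4 = 4, where AVC = 47 - 16·4 + 2·4^2 = $15.
Because $327 ≥ $15, revenue can cover variable cost; the firm operates.
P = MC gives -280 - 32y + 6y^2 = 0, with roots -14/3 and 10. Take the larger (rising MC): y* = 10.
Check: AVC at y = 10 is $87 ≤ P, so revenue covers variable cost.
Profit = P·y − TC = 327·10 − 1409 = $1861.

Produce at y = 10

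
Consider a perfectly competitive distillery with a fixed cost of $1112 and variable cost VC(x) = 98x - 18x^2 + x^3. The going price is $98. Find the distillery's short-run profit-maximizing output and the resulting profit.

AVC = 98 - 18x + x^2 has its minimum $17 at x = 9; price $98 clears that bar, so the firm operates.
MC = 98 - 36x + 3x^2. Setting P = MC and taking the root on the rising branch gives x* = 12.
TR = 98·12 = 1176. TC = 1112 + 312 = 1424. Profit = 1176 − 1424 = -$248.
Shutting down would mean losing the fixed cost of $1112, so operating at a loss of $248 is better by $864.

Profit = -$248 at x = 12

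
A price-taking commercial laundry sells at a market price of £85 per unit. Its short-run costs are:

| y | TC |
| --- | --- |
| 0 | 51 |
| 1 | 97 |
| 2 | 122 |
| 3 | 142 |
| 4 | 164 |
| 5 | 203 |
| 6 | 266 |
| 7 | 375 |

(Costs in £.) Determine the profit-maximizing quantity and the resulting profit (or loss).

Profit at each row (π = 85y − TC): y=0: -51; y=1: -12; y=2: 48; y=3: 113; y=4: 176; y=5: 222; y=6: 244; y=7: 220.
Profit is maximized at y = 6. AVC there is 215/6 = £35.83 ≤ P, so producing beats shutting down (which would give -£51).

y = 6; profit = £244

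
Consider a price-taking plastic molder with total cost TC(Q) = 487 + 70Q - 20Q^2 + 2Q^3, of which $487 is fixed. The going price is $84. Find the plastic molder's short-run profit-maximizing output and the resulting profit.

AVC = 70 - 20Q + 2Q^2; min AVC = $20 at Q = 5. Since P = $84 ≥ min AVC, the firm produces.
With MC = 70 - 40Q + 6Q^2, P = MC on the upward-sloping part at Q* = 7.
TR = 84·7 = 588. TC = 487 + 196 = 683. Profit = 588 − 683 = -$95.
Shutting down would mean losing the fixed cost of $487, so operating at a loss of $95 is better by $392.

Profit = -$95 at Q = 7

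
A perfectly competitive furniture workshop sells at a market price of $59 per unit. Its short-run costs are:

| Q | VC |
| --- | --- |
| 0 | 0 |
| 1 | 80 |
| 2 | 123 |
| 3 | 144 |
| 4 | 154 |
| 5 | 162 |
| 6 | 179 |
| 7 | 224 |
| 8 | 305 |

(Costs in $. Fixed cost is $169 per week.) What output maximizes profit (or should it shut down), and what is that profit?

Compute π = P·Q − TC at each output: Q=0: -169; Q=1: -190; Q=2: -174; Q=3: -136; Q=4: -87; Q=5: -36; Q=6: 6; Q=7: 20; Q=8: -2.
Profit is maximized at Q = 7. AVC there is 224/7 = $32 ≤ P, so producing beats shutting down (which would give -$169).

Q = 7; profit = $20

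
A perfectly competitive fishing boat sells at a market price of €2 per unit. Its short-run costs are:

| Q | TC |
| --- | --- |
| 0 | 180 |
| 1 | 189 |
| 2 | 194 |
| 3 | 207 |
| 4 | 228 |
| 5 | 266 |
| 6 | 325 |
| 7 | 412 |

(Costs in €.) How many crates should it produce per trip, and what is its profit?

Compute π = P·Q − TC at each output: Q=0: -180; Q=1: -187; Q=2: -190; Q=3: -201; Q=4: -220; Q=5: -256; Q=6: -313; Q=7: -398.
Profit is highest at Q = 0. Equivalently, the lowest AVC in the table is 14/2 ≈ €7 at Q = 2, and P = €2 falls below it — price never covers variable cost, so the firm shuts down and loses only its fixed cost.

Q = 0 (shut down); profit = -€180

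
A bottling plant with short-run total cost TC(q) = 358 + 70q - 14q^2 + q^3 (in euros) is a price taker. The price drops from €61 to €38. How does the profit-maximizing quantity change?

AVC = 70 - 14q + q^2, minimized at q = 7 where min AVC = €21. MC = 70 - 28q + 3q^2.
At P = €61 ≥ min AVC, set P = MC on the rising branch: q = 9.
At P = €38 ≥ min AVC, set P = MC: q = 8. The firm stays open but cuts output.

Output falls from 9 to 8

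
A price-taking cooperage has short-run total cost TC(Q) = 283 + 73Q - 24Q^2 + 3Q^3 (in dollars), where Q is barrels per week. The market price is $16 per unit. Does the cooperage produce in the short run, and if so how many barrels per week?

Strip out fixed cost: VC = 73Q - 24Q^2 + 3Q^3. Then AVC = 73 - 24Q + 3Q^2 and MC = 73 - 48Q + 9Q^2.
AVC is minimized where dAVC/dQ = -24 + 6Q = 0, at Q = 4; min AVC = 73 - 24·4 + 3·4^2 = $25.
Since P = $16 < min AVC = $25, price fails to cover variable cost at any output.
Shutting down limits the loss to fixed cost, $283.

Shut down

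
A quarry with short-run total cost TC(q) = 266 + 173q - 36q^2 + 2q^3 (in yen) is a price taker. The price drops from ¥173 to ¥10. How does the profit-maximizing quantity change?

MC = 173 - 72q + 6q^2; the shutdown threshold is min AVC = ¥11 (at q = 9).
At P = ¥173 ≥ min AVC, set P = MC on the rising branch: q = 12.
At P = ¥10 < min AVC = ¥11, price no longer covers variable cost at any output, so the firm shuts down: q = 0.

Output falls from 12 to 0 (the firm shuts down)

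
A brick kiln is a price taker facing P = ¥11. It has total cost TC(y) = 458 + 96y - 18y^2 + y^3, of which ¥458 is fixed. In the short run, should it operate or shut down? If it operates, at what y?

Variable cost is VC = 96y - 18y^2 + y^3, so AVC = VC/y = 96 - 18y + y^2 and MC = dTC/dy = 96 - 36y + 3y^2.
AVC is minimized where dAVC/dy = -18 + 2y = 0, at y = 9; min AVC = 96 - 18·9 + 9^2 = ¥15.
With P < min AVC (¥11 < ¥15), every unit sold adds to the loss.
Shutting down limits the loss to fixed cost, ¥458.

Shut down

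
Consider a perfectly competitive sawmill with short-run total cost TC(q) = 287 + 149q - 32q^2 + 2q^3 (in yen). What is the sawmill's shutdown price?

¥21 per unit

The firm shuts down when price falls below the minimum of average variable cost. AVC = VC/q = 149 - 32q + 2q^2.
At the minimum of AVC, MC = AVC. MC = 149 - 64q + 6q^2; setting MC = AVC gives 4q^2 - 32q = 0, so q = 8. min AVC = 21.
So the shutdown price is ¥21.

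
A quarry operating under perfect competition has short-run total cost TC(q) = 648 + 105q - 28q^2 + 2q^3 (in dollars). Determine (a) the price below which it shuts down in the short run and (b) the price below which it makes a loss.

Shutdown price = $7; break-even price = $87

Shutdown price = min AVC. AVC = 105 - 28q + 2q^2, with vertex at q = 7 and minimum $7.
ATC = 648/q + 105 - 28q + 2q^2. Setting dATC/dq = −648/q^2 − 28 + 4q = 0 gives q = 9 (since 4·9^3 − 28·9^2 = 648).
min ATC = 648/9 + 105 − 28·9 + 2·9^2 = $87. That is the break-even price.
Between these two prices the firm operates at a loss; above $87 it earns a profit.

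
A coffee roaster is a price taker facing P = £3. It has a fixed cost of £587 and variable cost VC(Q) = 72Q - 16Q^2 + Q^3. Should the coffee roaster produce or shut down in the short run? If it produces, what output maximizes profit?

Shut down

From TC, MC = TC'(Q) = 72 - 32Q + 3Q^2 and AVC = VC/Q = 72 - 16Q + Q^2.
The AVC parabola has its vertex at Q = 16/2 = 8, where AVC = 72 - 16·8 + 8^2 = £8.
Since P = £3 < min AVC = £8, price fails to cover variable cost at any output.
The firm minimizes its loss by shutting down and losing only its fixed cost of £587.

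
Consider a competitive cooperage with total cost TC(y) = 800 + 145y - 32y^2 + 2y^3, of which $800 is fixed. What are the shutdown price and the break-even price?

AVC = 145 - 32y + 2y^2; minimized at y = 8, giving min AVC = $17. That is the shutdown price.
ATC = 800/y + 145 - 32y + 2y^2. Setting dATC/dy = −800/y^2 − 32 + 4y = 0 gives y = 10 (since 4·10^3 − 32·10^2 = 800).
min ATC = 800/10 + 145 − 32·10 + 2·10^2 = $105. That is the break-even price.
For $17 ≤ P < $105 the firm produces at a loss; below $17 it shuts down.

Shutdown price = $17; break-even price = $105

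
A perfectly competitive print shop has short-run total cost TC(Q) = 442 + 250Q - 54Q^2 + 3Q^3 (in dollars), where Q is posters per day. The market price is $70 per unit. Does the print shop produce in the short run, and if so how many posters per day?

Produce at Q = 10

Strip out fixed cost: VC = 250Q - 54Q^2 + 3Q^3. Then AVC = 250 - 54Q + 3Q^2 and MC = 250 - 108Q + 9Q^2.
AVC is minimized where dAVC/dQ = -54 + 6Q = 0, at Q = 9; min AVC = 250 - 54·9 + 3·9^2 = $7.
Because $70 ≥ $7, revenue can cover variable cost; the firm operates.
P = MC gives 180 - 108Q + 9Q^2 = 0, with roots 2 and 10. Take the larger (rising MC): Q* = 10.
Check: AVC at Q = 10 is $10 ≤ P, so revenue covers variable cost.
Profit = P·Q − TC = 70·10 − 542 = $158.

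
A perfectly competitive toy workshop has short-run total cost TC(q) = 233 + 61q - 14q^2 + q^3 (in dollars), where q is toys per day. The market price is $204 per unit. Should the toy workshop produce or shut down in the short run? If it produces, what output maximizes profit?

Produce at q = 13

Strip out fixed cost: VC = 61q - 14q^2 + q^3. Then AVC = 61 - 14q + q^2 and MC = 61 - 28q + 3q^2.
The AVC parabola has its vertex at q = 14/2 = 7, where AVC = 61 - 14·7 + 7^2 = $12.
Since P = $204 ≥ min AVC = $12, price covers variable cost and the firm should produce.
P = MC gives -143 - 28q + 3q^2 = 0, with roots -11/3 and 13. Take the larger (rising MC): q* = 13.
Check: AVC at q = 13 is $48 ≤ P, so revenue covers variable cost.
Profit = P·q − TC = 204·13 − 857 = $1795.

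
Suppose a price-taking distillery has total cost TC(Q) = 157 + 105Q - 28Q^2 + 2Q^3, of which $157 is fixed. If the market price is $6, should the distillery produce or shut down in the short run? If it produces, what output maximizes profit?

Shut down

Strip out fixed cost: VC = 105Q - 28Q^2 + 2Q^3. Then AVC = 105 - 28Q + 2Q^2 and MC = 105 - 56Q + 6Q^2.
AVC hits its minimum where MC = AVC, at Q = 7, giving min AVC = 105 - 28·7 + 2·7^2 = $7.
With P < min AVC ($6 < $7), every unit sold adds to the loss.
Shutting down limits the loss to fixed cost, $157.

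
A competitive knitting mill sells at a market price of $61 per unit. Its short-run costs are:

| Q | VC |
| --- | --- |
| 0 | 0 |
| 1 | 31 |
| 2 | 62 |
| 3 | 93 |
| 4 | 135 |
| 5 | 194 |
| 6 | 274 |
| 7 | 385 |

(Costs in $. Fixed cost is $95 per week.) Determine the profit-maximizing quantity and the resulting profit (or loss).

Profit at each row (π = 61Q − TC): Q=0: -95; Q=1: -65; Q=2: -35; Q=3: -5; Q=4: 14; Q=5: 16; Q=6: -3; Q=7: -53.
Profit is maximized at Q = 5. AVC there is 194/5 = $38.80 ≤ P, so producing beats shutting down (which would give -$95).

Q = 5; profit = $16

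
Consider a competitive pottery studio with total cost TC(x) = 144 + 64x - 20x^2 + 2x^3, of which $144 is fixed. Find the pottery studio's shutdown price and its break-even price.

Shutdown price = min AVC. AVC = 64 - 20x + 2x^2, with vertex at x = 5 and minimum $14.
ATC = 144/x + 64 - 20x + 2x^2. Setting dATC/dx = −144/x^2 − 20 + 4x = 0 gives x = 6 (since 4·6^3 − 20·6^2 = 144).
min ATC = 144/6 + 64 − 20·6 + 2·6^2 = $40. That is the break-even price.
Between these two prices the firm operates at a loss; above $40 it earns a profit.

Shutdown price = $14; break-even price = $40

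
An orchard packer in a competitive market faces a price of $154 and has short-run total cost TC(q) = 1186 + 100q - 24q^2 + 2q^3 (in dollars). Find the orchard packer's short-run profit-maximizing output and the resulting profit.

Profit = -$214 at q = 9

AVC = 100 - 24q + 2q^2; min AVC = $28 at q = 6. Since P = $154 ≥ min AVC, the firm produces.
With MC = 100 - 48q + 6q^2, P = MC on the upward-sloping part at q* = 9.
TR = 154·9 = 1386. TC = 1186 + 414 = 1600. Profit = 1386 − 1600 = -$214.
That loss of $214 beats the $1186 the firm would lose by shutting down; producing recovers $972 of fixed cost.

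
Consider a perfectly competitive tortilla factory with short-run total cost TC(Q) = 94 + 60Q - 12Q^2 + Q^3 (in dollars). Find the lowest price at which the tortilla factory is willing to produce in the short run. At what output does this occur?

$24 per unit, at Q = 6

Short-run supply begins at min AVC. From VC = 60Q - 12Q^2 + Q^3, AVC = 60 - 12Q + Q^2.
At the minimum of AVC, MC = AVC. MC = 60 - 24Q + 3Q^2; setting MC = AVC gives 2Q^2 - 12Q = 0, so Q = 6. min AVC = 24.
The firm shuts down for any P below $24.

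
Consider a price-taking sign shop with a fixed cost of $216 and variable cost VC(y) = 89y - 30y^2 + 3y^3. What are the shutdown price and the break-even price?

AVC = 89 - 30y + 3y^2; minimized at y = 5, giving min AVC = $14. That is the shutdown price.
ATC = 216/y + 89 - 30y + 3y^2. Setting dATC/dy = −216/y^2 − 30 + 6y = 0 gives y = 6 (since 6·6^3 − 30·6^2 = 216).
min ATC = 216/6 + 89 − 30·6 + 3·6^2 = $53. That is the break-even price.
Between these two prices the firm operates at a loss; above $53 it earns a profit.

Shutdown price = $14; break-even price = $53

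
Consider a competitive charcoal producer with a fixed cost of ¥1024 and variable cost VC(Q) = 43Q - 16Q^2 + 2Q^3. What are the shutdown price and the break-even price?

Shutdown price = ¥11; break-even price = ¥171

AVC = 43 - 16Q + 2Q^2; minimized at Q = 4, giving min AVC = ¥11. That is the shutdown price.
ATC = 1024/Q + 43 - 16Q + 2Q^2. Setting dATC/dQ = −1024/Q^2 − 16 + 4Q = 0 gives Q = 8 (since 4·8^3 − 16·8^2 = 1024).
min ATC = 1024/8 + 43 − 16·8 + 2·8^2 = ¥171. That is the break-even price.
Between these two prices the firm operates at a loss; above ¥171 it earns a profit.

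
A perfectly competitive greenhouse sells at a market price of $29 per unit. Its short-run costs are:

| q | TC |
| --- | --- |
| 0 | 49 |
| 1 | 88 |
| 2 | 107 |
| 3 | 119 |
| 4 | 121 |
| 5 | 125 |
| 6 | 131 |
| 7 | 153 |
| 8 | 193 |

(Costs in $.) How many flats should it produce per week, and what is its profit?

Tabulate TR − TC: q=0: -49; q=1: -59; q=2: -49; q=3: -32; q=4: -5; q=5: 20; q=6: 43; q=7: 50; q=8: 39.
Profit is maximized at q = 7. AVC there is 104/7 = $14.86 ≤ P, so producing beats shutting down (which would give -$49).

q = 7; profit = $50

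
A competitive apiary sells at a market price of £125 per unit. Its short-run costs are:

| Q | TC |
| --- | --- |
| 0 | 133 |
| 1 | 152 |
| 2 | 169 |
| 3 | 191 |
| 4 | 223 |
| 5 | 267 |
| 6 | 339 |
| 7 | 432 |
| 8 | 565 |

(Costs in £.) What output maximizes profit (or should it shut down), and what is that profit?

Profit at each row (π = 125Q − TC): Q=0: -133; Q=1: -27; Q=2: 81; Q=3: 184; Q=4: 277; Q=5: 358; Q=6: 411; Q=7: 443; Q=8: 435.
Profit is maximized at Q = 7. AVC there is 299/7 = £42.71 ≤ P, so producing beats shutting down (which would give -£133).

Q = 7; profit = £443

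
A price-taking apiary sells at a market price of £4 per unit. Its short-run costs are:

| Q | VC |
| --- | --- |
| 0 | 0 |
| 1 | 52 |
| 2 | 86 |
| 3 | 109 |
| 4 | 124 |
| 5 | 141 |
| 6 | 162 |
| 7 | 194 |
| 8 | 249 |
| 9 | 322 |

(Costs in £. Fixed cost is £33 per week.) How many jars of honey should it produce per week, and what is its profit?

Q = 0 (shut down); profit = -£33

Tabulate TR − TC: Q=0: -33; Q=1: -81; Q=2: -111; Q=3: -130; Q=4: -141; Q=5: -154; Q=6: -171; Q=7: -199; Q=8: -250; Q=9: -319.
Profit is highest at Q = 0. Equivalently, the lowest AVC in the table is 162/6 ≈ £27 at Q = 6, and P = £4 falls below it — price never covers variable cost, so the firm shuts down and loses only its fixed cost.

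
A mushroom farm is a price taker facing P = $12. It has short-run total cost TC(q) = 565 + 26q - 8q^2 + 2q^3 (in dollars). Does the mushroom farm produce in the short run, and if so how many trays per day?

Shut down

Strip out fixed cost: VC = 26q - 8q^2 + 2q^3. Then AVC = 26 - 8q + 2q^2 and MC = 26 - 16q + 6q^2.
AVC is minimized where dAVC/dq = -8 + 4q = 0, at q = 2; min AVC = 26 - 8·2 + 2·2^2 = $18.
Since P = $12 < min AVC = $18, price fails to cover variable cost at any output.
Best response: produce nothing and absorb the $565 fixed cost.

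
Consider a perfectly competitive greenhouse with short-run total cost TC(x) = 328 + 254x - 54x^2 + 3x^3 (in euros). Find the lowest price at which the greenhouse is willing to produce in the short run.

Short-run supply begins at min AVC. From VC = 254x - 54x^2 + 3x^3, AVC = 254 - 54x + 3x^2.
At the minimum of AVC, MC = AVC. MC = 254 - 108x + 9x^2; setting MC = AVC gives 6x^2 - 54x = 0, so x = 9. min AVC = 11.
The firm shuts down for any P below €11.

€11 per unit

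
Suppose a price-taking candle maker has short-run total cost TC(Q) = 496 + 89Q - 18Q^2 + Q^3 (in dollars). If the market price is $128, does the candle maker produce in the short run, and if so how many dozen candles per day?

Produce at Q = 13

Variable cost is VC = 89Q - 18Q^2 + Q^3, so AVC = VC/Q = 89 - 18Q + Q^2 and MC = dTC/dQ = 89 - 36Q + 3Q^2.
AVC is minimized where dAVC/dQ = -18 + 2Q = 0, at Q = 9; min AVC = 89 - 18·9 + 9^2 = $8.
Because $128 ≥ $8, revenue can cover variable cost; the firm operates.
Set P = MC: 128 = 89 - 36Q + 3Q^2 → -39 - 36Q + 3Q^2 = 0. The roots are Q = -1 and Q = 13; the profit-maximizing output is on the rising part of MC, so Q* = 13.
Check: AVC at Q = 13 is $24 ≤ P, so revenue covers variable cost.
Profit = P·Q − TC = 128·13 − 808 = $856.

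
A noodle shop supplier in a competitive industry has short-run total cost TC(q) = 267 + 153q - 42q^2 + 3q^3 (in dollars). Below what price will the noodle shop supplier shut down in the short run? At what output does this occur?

The firm shuts down when price falls below the minimum of average variable cost. AVC = VC/q = 153 - 42q + 3q^2.
At the minimum of AVC, MC = AVC. MC = 153 - 84q + 9q^2; setting MC = AVC gives 6q^2 - 42q = 0, so q = 7. min AVC = 6.
For P < $6 the firm produces nothing.

$6 per unit, at q = 7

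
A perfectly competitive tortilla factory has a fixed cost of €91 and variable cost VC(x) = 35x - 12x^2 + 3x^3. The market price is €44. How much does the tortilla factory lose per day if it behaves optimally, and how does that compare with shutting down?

Profit = -€37 at x = 3

AVC = 35 - 12x + 3x^2 has its minimum €23 at x = 2; price €44 clears that bar, so the firm operates.
MC = 35 - 24x + 9x^2. Setting P = MC and taking the root on the rising branch gives x* = 3.
TR = 44·3 = 132. TC = 91 + 78 = 169. Profit = 132 − 169 = -€37.
That loss of €37 beats the €91 the firm would lose by shutting down; producing recovers €54 of fixed cost.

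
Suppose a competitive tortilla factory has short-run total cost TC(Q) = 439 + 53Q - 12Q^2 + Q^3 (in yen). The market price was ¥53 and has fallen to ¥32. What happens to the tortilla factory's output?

Output falls from 8 to 7

MC = 53 - 24Q + 3Q^2; the shutdown threshold is min AVC = ¥17 (at Q = 6).
At P = ¥53 ≥ min AVC, set P = MC on the rising branch: Q = 8.
At P = ¥32 ≥ min AVC, set P = MC: Q = 7. The firm stays open but cuts output.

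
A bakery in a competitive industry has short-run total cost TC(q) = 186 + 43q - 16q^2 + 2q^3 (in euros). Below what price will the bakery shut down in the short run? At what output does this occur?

€11 per unit, at q = 4

Short-run supply begins at min AVC. From VC = 43q - 16q^2 + 2q^3, AVC = 43 - 16q + 2q^2.
dAVC/dq = -16 + 4q = 0 gives q = 4. min AVC = 43 - 16·4 + 2·4^2 = 11.
The firm shuts down for any P below €11.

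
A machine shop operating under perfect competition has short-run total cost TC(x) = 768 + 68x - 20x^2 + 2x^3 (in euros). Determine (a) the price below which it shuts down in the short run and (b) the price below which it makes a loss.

Shutdown price = min AVC. AVC = 68 - 20x + 2x^2, with vertex at x = 5 and minimum €18.
ATC = 768/x + 68 - 20x + 2x^2. Setting dATC/dx = −768/x^2 − 20 + 4x = 0 gives x = 8 (since 4·8^3 − 20·8^2 = 768).
min ATC = 768/8 + 68 − 20·8 + 2·8^2 = €132. That is the break-even price.
Between these two prices the firm operates at a loss; above €132 it earns a profit.

Shutdown price = €18; break-even price = €132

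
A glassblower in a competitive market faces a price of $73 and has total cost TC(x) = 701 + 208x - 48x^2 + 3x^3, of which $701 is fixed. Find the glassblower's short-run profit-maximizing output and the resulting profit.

AVC = 208 - 48x + 3x^2; min AVC = $16 at x = 8. Since P = $73 ≥ min AVC, the firm produces.
MC = 208 - 96x + 9x^2. Setting P = MC and taking the root on the rising branch gives x* = 9.
TR = 73·9 = 657. TC = 701 + 171 = 872. Profit = 657 − 872 = -$215.
Shutting down would mean losing the fixed cost of $701, so operating at a loss of $215 is better by $486.

Profit = -$215 at x = 9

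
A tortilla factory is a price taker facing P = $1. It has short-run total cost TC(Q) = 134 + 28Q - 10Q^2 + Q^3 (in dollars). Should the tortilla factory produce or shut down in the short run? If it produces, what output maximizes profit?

Variable cost is VC = 28Q - 10Q^2 + Q^3, so AVC = VC/Q = 28 - 10Q + Q^2 and MC = dTC/dQ = 28 - 20Q + 3Q^2.
The AVC parabola has its vertex at Q = 10/2 = 5, where AVC = 28 - 10·5 + 5^2 = $3.
With P < min AVC ($1 < $3), every unit sold adds to the loss.
The firm minimizes its loss by shutting down and losing only its fixed cost of $134.

Shut down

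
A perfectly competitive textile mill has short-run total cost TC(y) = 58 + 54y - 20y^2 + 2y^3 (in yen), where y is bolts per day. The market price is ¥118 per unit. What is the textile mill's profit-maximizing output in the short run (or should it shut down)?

Produce at y = 8

Strip out fixed cost: VC = 54y - 20y^2 + 2y^3. Then AVC = 54 - 20y + 2y^2 and MC = 54 - 40y + 6y^2.
AVC hits its minimum where MC = AVC, at y = 5, giving min AVC = 54 - 20·5 + 2·5^2 = ¥4.
P = ¥118 exceeds min AVC = ¥4, so the firm stays open.
Set P = MC: 118 = 54 - 40y + 6y^2 → -64 - 40y + 6y^2 = 0. The roots are y = -4/3 and y = 8; the profit-maximizing output is on the rising part of MC, so y* = 8.
Check: AVC at y = 8 is ¥22 ≤ P, so revenue covers variable cost.
Profit = P·y − TC = 118·8 − 234 = ¥710.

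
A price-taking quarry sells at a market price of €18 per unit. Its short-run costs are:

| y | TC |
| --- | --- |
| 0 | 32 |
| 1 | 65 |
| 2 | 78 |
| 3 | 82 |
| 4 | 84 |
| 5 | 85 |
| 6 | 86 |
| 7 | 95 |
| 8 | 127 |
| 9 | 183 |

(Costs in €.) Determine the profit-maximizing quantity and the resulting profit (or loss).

Compute π = P·y − TC at each output: y=0: -32; y=1: -47; y=2: -42; y=3: -28; y=4: -12; y=5: 5; y=6: 22; y=7: 31; y=8: 17; y=9: -21.
Profit is maximized at y = 7. AVC there is 63/7 = €9 ≤ P, so producing beats shutting down (which would give -€32).

y = 7; profit = €31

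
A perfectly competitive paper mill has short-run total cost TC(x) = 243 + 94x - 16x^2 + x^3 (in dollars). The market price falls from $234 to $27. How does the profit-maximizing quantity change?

AVC = 94 - 16x + x^2, minimized at x = 8 where min AVC = $30. MC = 94 - 32x + 3x^2.
At P = $234 ≥ min AVC, set P = MC on the rising branch: x = 14.
At P = $27 < min AVC = $30, price no longer covers variable cost at any output, so the firm shuts down: x = 0.

Output falls from 14 to 0 (the firm shuts down)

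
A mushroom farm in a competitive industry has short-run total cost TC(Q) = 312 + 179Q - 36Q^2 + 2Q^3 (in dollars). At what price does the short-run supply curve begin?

$17 per unit

Short-run supply begins at min AVC. From VC = 179Q - 36Q^2 + 2Q^3, AVC = 179 - 36Q + 2Q^2.
At the minimum of AVC, MC = AVC. MC = 179 - 72Q + 6Q^2; setting MC = AVC gives 4Q^2 - 36Q = 0, so Q = 9. min AVC = 17.
So the shutdown price is $17.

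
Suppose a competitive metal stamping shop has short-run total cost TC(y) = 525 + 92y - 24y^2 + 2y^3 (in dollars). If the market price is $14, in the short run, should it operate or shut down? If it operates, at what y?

Shut down

Variable cost is VC = 92y - 24y^2 + 2y^3, so AVC = VC/y = 92 - 24y + 2y^2 and MC = dTC/dy = 92 - 48y + 6y^2.
The AVC parabola has its vertex at y = 24/4 = 6, where AVC = 92 - 24·6 + 2·6^2 = $20.
With P < min AVC ($14 < $20), every unit sold adds to the loss.
The firm minimizes its loss by shutting down and losing only its fixed cost of $525.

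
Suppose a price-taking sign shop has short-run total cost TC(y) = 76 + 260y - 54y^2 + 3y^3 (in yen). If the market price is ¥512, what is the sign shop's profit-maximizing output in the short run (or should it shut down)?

Produce at y = 14

Strip out fixed cost: VC = 260y - 54y^2 + 3y^3. Then AVC = 260 - 54y + 3y^2 and MC = 260 - 108y + 9y^2.
AVC is minimized where dAVC/dy = -54 + 6y = 0, at y = 9; min AVC = 260 - 54·9 + 3·9^2 = ¥17.
Because ¥512 ≥ ¥17, revenue can cover variable cost; the firm operates.
P = MC gives -252 - 108y + 9y^2 = 0, with roots -2 and 14. Take the larger (rising MC): y* = 14.
Check: AVC at y = 14 is ¥92 ≤ P, so revenue covers variable cost.
Profit = P·y − TC = 512·14 − 1364 = ¥5804.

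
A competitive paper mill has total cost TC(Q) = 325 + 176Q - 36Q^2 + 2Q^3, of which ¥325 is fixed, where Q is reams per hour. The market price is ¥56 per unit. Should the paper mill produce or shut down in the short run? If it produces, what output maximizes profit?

Produce at Q = 10

From TC, MC = TC'(Q) = 176 - 72Q + 6Q^2 and AVC = VC/Q = 176 - 36Q + 2Q^2.
AVC hits its minimum where MC = AVC, at Q = 9, giving min AVC = 176 - 36·9 + 2·9^2 = ¥14.
P = ¥56 exceeds min AVC = ¥14, so the firm stays open.
Solving P = MC: 120 - 72Q + 6Q^2 = 0 ⇒ Q = 2 or 10. On the upward-sloping branch, Q* = 10.
Check: AVC at Q = 10 is ¥16 ≤ P, so revenue covers variable cost.
Profit = P·Q − TC = 56·10 − 485 = ¥75.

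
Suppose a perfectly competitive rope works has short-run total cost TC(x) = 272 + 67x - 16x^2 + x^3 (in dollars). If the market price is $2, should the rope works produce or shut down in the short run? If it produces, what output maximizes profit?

From TC, MC = TC'(x) = 67 - 32x + 3x^2 and AVC = VC/x = 67 - 16x + x^2.
The AVC parabola has its vertex at x = 16/2 = 8, where AVC = 67 - 16·8 + 8^2 = $3.
Since P = $2 < min AVC = $3, price fails to cover variable cost at any output.
Best response: produce nothing and absorb the $272 fixed cost.

Shut down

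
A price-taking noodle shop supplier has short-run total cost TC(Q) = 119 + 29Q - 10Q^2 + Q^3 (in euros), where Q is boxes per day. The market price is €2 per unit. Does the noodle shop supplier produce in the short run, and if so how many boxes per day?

Shut down

Strip out fixed cost: VC = 29Q - 10Q^2 + Q^3. Then AVC = 29 - 10Q + Q^2 and MC = 29 - 20Q + 3Q^2.
AVC hits its minimum where MC = AVC, at Q = 5, giving min AVC = 29 - 10·5 + 5^2 = €4.
With P < min AVC (€2 < €4), every unit sold adds to the loss.
Shutting down limits the loss to fixed cost, €119.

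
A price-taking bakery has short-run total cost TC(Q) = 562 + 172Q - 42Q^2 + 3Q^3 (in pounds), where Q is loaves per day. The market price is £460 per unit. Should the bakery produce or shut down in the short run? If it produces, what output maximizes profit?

Produce at Q = 12

From TC, MC = TC'(Q) = 172 - 84Q + 9Q^2 and AVC = VC/Q = 172 - 42Q + 3Q^2.
AVC is minimized where dAVC/dQ = -42 + 6Q = 0, at Q = 7; min AVC = 172 - 42·7 + 3·7^2 = £25.
P = £460 exceeds min AVC = £25, so the firm stays open.
Solving P = MC: -288 - 84Q + 9Q^2 = 0 ⇒ Q = -8/3 or 12. On the upward-sloping branch, Q* = 12.
Check: AVC at Q = 12 is £100 ≤ P, so revenue covers variable cost.
Profit = P·Q − TC = 460·12 − 1762 = £3758.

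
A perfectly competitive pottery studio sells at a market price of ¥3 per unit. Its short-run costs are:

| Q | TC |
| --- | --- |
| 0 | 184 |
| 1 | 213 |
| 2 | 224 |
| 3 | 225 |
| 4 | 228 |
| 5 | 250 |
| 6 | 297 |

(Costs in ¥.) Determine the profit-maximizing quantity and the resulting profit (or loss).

Q = 0 (shut down); profit = -¥184

Tabulate TR − TC: Q=0: -184; Q=1: -210; Q=2: -218; Q=3: -216; Q=4: -216; Q=5: -235; Q=6: -279.
Profit is highest at Q = 0. Equivalently, the lowest AVC in the table is 44/4 ≈ ¥11 at Q = 4, and P = ¥3 falls below it — price never covers variable cost, so the firm shuts down and loses only its fixed cost.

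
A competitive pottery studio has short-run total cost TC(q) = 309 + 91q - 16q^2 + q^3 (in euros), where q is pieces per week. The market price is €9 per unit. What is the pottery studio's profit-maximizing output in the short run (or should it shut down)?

Shut down

Variable cost is VC = 91q - 16q^2 + q^3, so AVC = VC/q = 91 - 16q + q^2 and MC = dTC/dq = 91 - 32q + 3q^2.
AVC is minimized where dAVC/dq = -16 + 2q = 0, at q = 8; min AVC = 91 - 16·8 + 8^2 = €27.
Since P = €9 < min AVC = €27, price fails to cover variable cost at any output.
The firm minimizes its loss by shutting down and losing only its fixed cost of €309.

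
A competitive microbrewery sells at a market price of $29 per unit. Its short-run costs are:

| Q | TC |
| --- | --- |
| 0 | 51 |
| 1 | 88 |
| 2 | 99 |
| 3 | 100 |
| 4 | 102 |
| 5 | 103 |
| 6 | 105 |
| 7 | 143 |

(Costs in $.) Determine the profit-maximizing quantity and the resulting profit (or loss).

Q = 6; profit = $69

Compute π = P·Q − TC at each output: Q=0: -51; Q=1: -59; Q=2: -41; Q=3: -13; Q=4: 14; Q=5: 42; Q=6: 69; Q=7: 60.
Profit is maximized at Q = 6. AVC there is 54/6 = $9 ≤ P, so producing beats shutting down (which would give -$51).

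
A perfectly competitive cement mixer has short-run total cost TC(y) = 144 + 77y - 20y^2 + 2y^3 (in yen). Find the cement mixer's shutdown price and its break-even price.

Shutdown price = ¥27; break-even price = ¥53

Shutdown price = min AVC. AVC = 77 - 20y + 2y^2, with vertex at y = 5 and minimum ¥27.
ATC = 144/y + 77 - 20y + 2y^2. Setting dATC/dy = −144/y^2 − 20 + 4y = 0 gives y = 6 (since 4·6^3 − 20·6^2 = 144).
min ATC = 144/6 + 77 − 20·6 + 2·6^2 = ¥53. That is the break-even price.
Between these two prices the firm operates at a loss; above ¥53 it earns a profit.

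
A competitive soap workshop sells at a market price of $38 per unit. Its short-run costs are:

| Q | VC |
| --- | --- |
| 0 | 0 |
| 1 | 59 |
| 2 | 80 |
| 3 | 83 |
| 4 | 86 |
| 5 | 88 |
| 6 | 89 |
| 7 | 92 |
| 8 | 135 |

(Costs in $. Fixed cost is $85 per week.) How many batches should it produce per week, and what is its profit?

Tabulate TR − TC: Q=0: -85; Q=1: -106; Q=2: -89; Q=3: -54; Q=4: -19; Q=5: 17; Q=6: 54; Q=7: 89; Q=8: 84.
Profit is maximized at Q = 7. AVC there is 92/7 = $13.14 ≤ P, so producing beats shutting down (which would give -$85).

Q = 7; profit = $89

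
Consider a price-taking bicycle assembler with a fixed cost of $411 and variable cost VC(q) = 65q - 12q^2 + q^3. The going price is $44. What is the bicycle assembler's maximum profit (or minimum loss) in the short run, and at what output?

Profit = -$313 at q = 7

AVC = 65 - 12q + q^2; min AVC = $29 at q = 6. Since P = $44 ≥ min AVC, the firm produces.
MC = 65 - 24q + 3q^2. Setting P = MC and taking the root on the rising branch gives q* = 7.
TR = 44·7 = 308. TC = 411 + 210 = 621. Profit = 308 − 621 = -$313.
By producing, the firm covers all variable cost plus $98 of fixed cost; shutting down would lose the full $411.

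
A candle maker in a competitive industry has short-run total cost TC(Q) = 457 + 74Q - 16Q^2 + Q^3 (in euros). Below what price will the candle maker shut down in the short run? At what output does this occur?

The firm shuts down when price falls below the minimum of average variable cost. AVC = VC/Q = 74 - 16Q + Q^2.
dAVC/dQ = -16 + 2Q = 0 gives Q = 8. min AVC = 74 - 16·8 + 8^2 = 10.
For P < €10 the firm produces nothing.

€10 per unit, at Q = 8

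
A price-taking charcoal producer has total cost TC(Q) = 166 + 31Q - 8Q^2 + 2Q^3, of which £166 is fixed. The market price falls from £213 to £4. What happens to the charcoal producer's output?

Output falls from 7 to 0 (the firm shuts down)

MC = 31 - 16Q + 6Q^2; the shutdown threshold is min AVC = £23 (at Q = 2).
At P = £213 ≥ min AVC, set P = MC on the rising branch: Q = 7.
At P = £4 < min AVC = £23, price no longer covers variable cost at any output, so the firm shuts down: Q = 0.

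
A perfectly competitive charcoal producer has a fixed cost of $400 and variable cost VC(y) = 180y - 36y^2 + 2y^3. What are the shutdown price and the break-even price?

AVC = 180 - 36y + 2y^2; minimized at y = 9, giving min AVC = $18. That is the shutdown price.
ATC = 400/y + 180 - 36y + 2y^2. Setting dATC/dy = −400/y^2 − 36 + 4y = 0 gives y = 10 (since 4·10^3 − 36·10^2 = 400).
min ATC = 400/10 + 180 − 36·10 + 2·10^2 = $60. That is the break-even price.
Between these two prices the firm operates at a loss; above $60 it earns a profit.

Shutdown price = $18; break-even price = $60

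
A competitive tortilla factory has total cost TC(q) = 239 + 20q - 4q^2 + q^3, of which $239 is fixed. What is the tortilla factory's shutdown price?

$16 per unit

The shutdown price is the minimum of AVC. VC = 20q - 4q^2 + q^3, so AVC = 20 - 4q + q^2.
dAVC/dq = -4 + 2q = 0 gives q = 2. min AVC = 20 - 4·2 + 2^2 = 16.
So the shutdown price is $16.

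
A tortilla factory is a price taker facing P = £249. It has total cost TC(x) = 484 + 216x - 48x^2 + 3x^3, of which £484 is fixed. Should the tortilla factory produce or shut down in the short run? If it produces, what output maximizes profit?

Produce at x = 11

From TC, MC = TC'(x) = 216 - 96x + 9x^2 and AVC = VC/x = 216 - 48x + 3x^2.
AVC hits its minimum where MC = AVC, at x = 8, giving min AVC = 216 - 48·8 + 3·8^2 = £24.
Since P = £249 ≥ min AVC = £24, price covers variable cost and the firm should produce.
Set P = MC: 249 = 216 - 96x + 9x^2 → -33 - 96x + 9x^2 = 0. The roots are x = -1/3 and x = 11; the profit-maximizing output is on the rising part of MC, so x* = 11.
Check: AVC at x = 11 is £51 ≤ P, so revenue covers variable cost.
Profit = P·x − TC = 249·11 − 1045 = £1694.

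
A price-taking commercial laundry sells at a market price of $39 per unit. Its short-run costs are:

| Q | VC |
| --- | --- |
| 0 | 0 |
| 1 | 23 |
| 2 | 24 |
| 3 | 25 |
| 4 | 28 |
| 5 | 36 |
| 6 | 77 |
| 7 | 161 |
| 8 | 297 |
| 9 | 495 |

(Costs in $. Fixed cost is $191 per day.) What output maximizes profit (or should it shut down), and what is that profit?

Profit at each row (π = 39Q − TC): Q=0: -191; Q=1: -175; Q=2: -137; Q=3: -99; Q=4: -63; Q=5: -32; Q=6: -34; Q=7: -79; Q=8: -176; Q=9: -335.
Profit is maximized at Q = 5. AVC there is 36/5 = $7.20 ≤ P, so producing beats shutting down (which would give -$191).

Q = 5; profit = -$32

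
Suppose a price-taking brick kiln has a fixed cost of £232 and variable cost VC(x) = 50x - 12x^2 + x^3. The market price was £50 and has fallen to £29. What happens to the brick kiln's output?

Output falls from 8 to 7

AVC = 50 - 12x + x^2, minimized at x = 6 where min AVC = £14. MC = 50 - 24x + 3x^2.
With P = £50 above the shutdown price, P = MC gives x = 8.
At P = £29 ≥ min AVC, set P = MC: x = 7. The firm stays open but cuts output.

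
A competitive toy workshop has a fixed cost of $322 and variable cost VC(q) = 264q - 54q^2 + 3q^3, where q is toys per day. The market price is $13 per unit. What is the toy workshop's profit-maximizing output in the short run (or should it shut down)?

Shut down

From TC, MC = TC'(q) = 264 - 108q + 9q^2 and AVC = VC/q = 264 - 54q + 3q^2.
The AVC parabola has its vertex at q = 54/6 = 9, where AVC = 264 - 54·9 + 3·9^2 = $21.
P = $13 lies below min AVC = $21; no output level covers variable cost.
Best response: produce nothing and absorb the $322 fixed cost.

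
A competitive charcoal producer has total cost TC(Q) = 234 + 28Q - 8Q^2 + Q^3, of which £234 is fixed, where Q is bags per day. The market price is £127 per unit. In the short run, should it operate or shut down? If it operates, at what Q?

From TC, MC = TC'(Q) = 28 - 16Q + 3Q^2 and AVC = VC/Q = 28 - 8Q + Q^2.
AVC is minimized where dAVC/dQ = -8 + 2Q = 0, at Q = 4; min AVC = 28 - 8·4 + 4^2 = £12.
P = £127 exceeds min AVC = £12, so the firm stays open.
Set P = MC: 127 = 28 - 16Q + 3Q^2 → -99 - 16Q + 3Q^2 = 0. The roots are Q = -11/3 and Q = 9; the profit-maximizing output is on the rising part of MC, so Q* = 9.
Check: AVC at Q = 9 is £37 ≤ P, so revenue covers variable cost.
Profit = P·Q − TC = 127·9 − 567 = £576.

Produce at Q = 9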